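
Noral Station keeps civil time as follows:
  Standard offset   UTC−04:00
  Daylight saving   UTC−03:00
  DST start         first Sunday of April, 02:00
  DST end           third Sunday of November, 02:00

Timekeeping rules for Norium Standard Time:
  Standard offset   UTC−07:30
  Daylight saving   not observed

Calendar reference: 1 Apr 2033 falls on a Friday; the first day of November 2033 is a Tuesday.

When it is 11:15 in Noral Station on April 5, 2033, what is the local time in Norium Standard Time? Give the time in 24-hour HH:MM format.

06:45

1 April 2033 is a Friday, so the first Sunday is April 3.
1 November 2033 is a Tuesday, so the first Sunday is November 6 and the third is November 20.
April 5, 2033 falls between 3 April and 20 November, so daylight saving is in effect and Noral Station is at UTC−03:00.
11:15 Noral Station + 3h = 14:15 UTC.
Norium Standard Time has no daylight saving, so its offset is UTC−07:30 year-round.
14:15 UTC − 7h30m = 06:45 Norium Standard Time.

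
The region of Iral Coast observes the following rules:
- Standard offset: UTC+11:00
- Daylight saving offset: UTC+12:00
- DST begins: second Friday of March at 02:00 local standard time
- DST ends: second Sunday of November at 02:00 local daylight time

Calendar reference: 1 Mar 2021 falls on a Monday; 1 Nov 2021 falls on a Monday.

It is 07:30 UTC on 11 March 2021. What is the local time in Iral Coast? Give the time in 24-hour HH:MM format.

18:30

1 March 2021 is a Monday, so the first Friday is March 5 and the second is March 12.
1 November 2021 is a Monday, so the first Sunday is November 7 and the second is November 14.
At the standard offset (UTC+11:00), 07:30 UTC + 11h = 18:30 Iral Coast standard time.
The standard-time date in Iral Coast, 11 March 2021, is outside the daylight-saving period (12 March – 14 November), so Iral Coast is on standard time, UTC+11:00.
07:30 UTC + 11h = 18:30 local.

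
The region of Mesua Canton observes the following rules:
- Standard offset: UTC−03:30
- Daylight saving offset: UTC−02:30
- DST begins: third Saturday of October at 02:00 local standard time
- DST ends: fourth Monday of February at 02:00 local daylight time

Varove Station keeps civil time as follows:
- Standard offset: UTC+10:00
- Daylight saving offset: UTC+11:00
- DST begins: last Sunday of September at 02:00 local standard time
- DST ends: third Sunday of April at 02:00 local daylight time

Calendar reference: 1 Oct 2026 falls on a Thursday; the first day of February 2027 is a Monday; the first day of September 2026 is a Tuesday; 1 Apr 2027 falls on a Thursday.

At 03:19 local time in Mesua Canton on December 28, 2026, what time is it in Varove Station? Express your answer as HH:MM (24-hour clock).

1 October 2026 is a Thursday, so the first Saturday is October 3 and the third is October 17.
1 February 2027 is a Monday, so the first Monday is February 1 and the fourth is February 22.
December 28, 2026 lies within the daylight-saving period (17 October 2026 – 22 February 2027), so Mesua Canton is on daylight time, UTC−02:30.
03:19 Mesua Canton + 2h30m = 05:49 UTC.
1 September 2026 is a Tuesday, so Sundays fall on 6, 13, 20, 27; the last is September 27.
1 April 2027 is a Thursday, so the first Sunday is April 4 and the third is April 18.
At the standard offset (UTC+10:00), 05:49 UTC + 10h = 15:49 Varove Station standard time.
Daylight saving runs 27 September 2026 – 18 April 2027; the standard-time date in Varove Station, December 28, 2026, is inside that window, so Varove Station is at UTC+11:00.
05:49 UTC + 11h = 16:49 Varove Station.

16:49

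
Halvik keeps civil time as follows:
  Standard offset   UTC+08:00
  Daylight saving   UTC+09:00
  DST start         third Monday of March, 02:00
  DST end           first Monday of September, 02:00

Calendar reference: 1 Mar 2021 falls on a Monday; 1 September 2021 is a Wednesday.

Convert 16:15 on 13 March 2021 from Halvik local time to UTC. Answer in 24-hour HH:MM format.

1 March 2021 is a Monday, so the first Monday is March 1 and the third is March 15.
1 September 2021 is a Wednesday, so the first Monday is September 6.
13 March 2021 is outside the daylight-saving period (15 March – 6 September), so Halvik is on standard time, UTC+08:00.
16:15 local − 8h = 08:15 UTC.

08:15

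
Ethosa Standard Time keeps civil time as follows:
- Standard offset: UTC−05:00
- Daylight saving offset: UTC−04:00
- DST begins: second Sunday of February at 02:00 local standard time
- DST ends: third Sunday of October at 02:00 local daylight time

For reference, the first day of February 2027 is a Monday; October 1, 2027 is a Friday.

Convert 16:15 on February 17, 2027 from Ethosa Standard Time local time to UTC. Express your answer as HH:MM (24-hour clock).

1 February 2027 is a Monday, so the first Sunday is February 7 and the second is February 14.
1 October 2027 is a Friday, so the first Sunday is October 3 and the third is October 17.
February 17, 2027 falls between 14 February and 17 October, so daylight saving is in effect and Ethosa Standard Time is at UTC−04:00.
16:15 local + 4h = 20:15 UTC.

20:15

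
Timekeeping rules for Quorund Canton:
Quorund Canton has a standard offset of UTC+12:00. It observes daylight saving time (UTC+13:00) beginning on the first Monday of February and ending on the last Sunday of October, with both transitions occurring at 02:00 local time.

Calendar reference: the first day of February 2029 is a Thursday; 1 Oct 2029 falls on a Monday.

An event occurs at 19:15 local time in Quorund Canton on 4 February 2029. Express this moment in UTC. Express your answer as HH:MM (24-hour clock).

07:15

1 February 2029 is a Thursday, so the first Monday is February 5.
1 October 2029 is a Monday, so Sundays fall on 7, 14, 21, 28; the last is October 28.
Daylight saving runs 5 February – 28 October; 4 February 2029 is outside that window, so Quorund Canton is on standard time at UTC+12:00.
19:15 local − 12h = 07:15 UTC.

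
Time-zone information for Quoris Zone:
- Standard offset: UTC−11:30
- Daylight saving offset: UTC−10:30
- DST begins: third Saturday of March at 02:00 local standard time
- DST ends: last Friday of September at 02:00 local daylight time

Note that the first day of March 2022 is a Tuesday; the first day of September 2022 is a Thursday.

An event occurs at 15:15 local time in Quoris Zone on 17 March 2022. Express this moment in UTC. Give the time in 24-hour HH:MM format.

02:45

1 March 2022 is a Tuesday, so the first Saturday is March 5 and the third is March 19.
1 September 2022 is a Thursday, so Fridays fall on 2, 9, 16, 23, 30; the last is September 30.
17 March 2022 does not fall between 19 March and 30 September, so daylight saving is not in effect and Quoris Zone is at UTC−11:30.
15:15 local + 11h30m = 02:45 UTC (rolling into the next day, 18 March 2022).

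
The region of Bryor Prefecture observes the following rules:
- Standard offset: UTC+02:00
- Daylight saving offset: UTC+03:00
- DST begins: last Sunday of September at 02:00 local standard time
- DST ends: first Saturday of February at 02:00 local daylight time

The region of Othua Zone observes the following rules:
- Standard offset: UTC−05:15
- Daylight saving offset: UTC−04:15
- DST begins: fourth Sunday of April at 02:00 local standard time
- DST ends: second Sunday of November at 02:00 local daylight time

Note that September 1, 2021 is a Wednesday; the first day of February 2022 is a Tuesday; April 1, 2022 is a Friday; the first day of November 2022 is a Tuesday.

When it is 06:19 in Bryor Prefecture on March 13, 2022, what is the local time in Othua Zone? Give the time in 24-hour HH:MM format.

23:04

1 September 2021 is a Wednesday, so Sundays fall on 5, 12, 19, 26; the last is September 26.
1 February 2022 is a Tuesday, so the first Saturday is February 5.
March 13, 2022 does not fall between 26 September 2021 and 5 February 2022, so daylight saving is not in effect and Bryor Prefecture is at UTC+02:00.
06:19 Bryor Prefecture − 2h = 04:19 UTC.
1 April 2022 is a Friday, so the first Sunday is April 3 and the fourth is April 24.
1 November 2022 is a Tuesday, so the first Sunday is November 6 and the second is November 13.
At the standard offset (UTC−05:15), 04:19 UTC − 5h15m = 23:04 Othua Zone standard time (rolling into the previous day, 12 March 2022).
The standard-time date in Othua Zone, March 12, 2022, is outside the daylight-saving period (24 April – 13 November), so Othua Zone is on standard time, UTC−05:15.
04:19 UTC − 5h15m = 23:04 Othua Zone (rolling into the previous day, 12 March 2022).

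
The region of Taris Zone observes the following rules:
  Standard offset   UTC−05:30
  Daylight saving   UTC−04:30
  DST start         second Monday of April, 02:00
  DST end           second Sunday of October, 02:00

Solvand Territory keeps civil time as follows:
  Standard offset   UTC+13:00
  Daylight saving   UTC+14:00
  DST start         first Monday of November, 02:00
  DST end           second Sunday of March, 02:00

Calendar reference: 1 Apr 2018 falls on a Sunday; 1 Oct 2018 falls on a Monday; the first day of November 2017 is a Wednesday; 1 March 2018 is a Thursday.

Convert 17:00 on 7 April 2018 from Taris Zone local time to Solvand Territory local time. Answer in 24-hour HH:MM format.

1 April 2018 is a Sunday, so the first Monday is April 2 and the second is April 9.
1 October 2018 is a Monday, so the first Sunday is October 7 and the second is October 14.
7 April 2018 is outside the daylight-saving period (9 April – 14 October), so Taris Zone is on standard time, UTC−05:30.
17:00 Taris Zone + 5h30m = 22:30 UTC.
1 November 2017 is a Wednesday, so the first Monday is November 6.
1 March 2018 is a Thursday, so the first Sunday is March 4 and the second is March 11.
At the standard offset (UTC+13:00), 22:30 UTC + 13h = 11:30 Solvand Territory standard time (rolling into the next day, 8 April 2018).
Daylight saving runs 6 November 2017 – 11 March 2018; the standard-time date in Solvand Territory, 8 April 2018, is outside that window, so Solvand Territory is on standard time at UTC+13:00.
22:30 UTC + 13h = 11:30 Solvand Territory (rolling into the next day, 8 April 2018).

11:30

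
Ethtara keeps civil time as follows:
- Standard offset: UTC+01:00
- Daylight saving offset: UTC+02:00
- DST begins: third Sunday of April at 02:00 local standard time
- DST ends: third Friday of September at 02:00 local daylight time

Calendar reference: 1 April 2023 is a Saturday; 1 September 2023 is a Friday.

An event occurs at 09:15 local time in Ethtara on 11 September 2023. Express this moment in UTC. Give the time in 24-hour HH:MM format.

07:15

1 April 2023 is a Saturday, so the first Sunday is April 2 and the third is April 16.
1 September 2023 is a Friday, so the first Friday is September 1 and the third is September 15.
11 September 2023 lies within the daylight-saving period (16 April – 15 September), so Ethtara is on daylight time, UTC+02:00.
09:15 local − 2h = 07:15 UTC.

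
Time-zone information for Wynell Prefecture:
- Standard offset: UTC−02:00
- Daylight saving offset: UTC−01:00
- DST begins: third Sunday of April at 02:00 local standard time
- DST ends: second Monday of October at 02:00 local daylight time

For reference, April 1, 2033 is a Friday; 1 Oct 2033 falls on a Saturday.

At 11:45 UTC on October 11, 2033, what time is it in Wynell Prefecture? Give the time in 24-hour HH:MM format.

09:45

1 April 2033 is a Friday, so the first Sunday is April 3 and the third is April 17.
1 October 2033 is a Saturday, so the first Monday is October 3 and the second is October 10.
At the standard offset (UTC−02:00), 11:45 UTC − 2h = 09:45 Wynell Prefecture standard time.
The standard-time date in Wynell Prefecture, October 11, 2033, does not fall between 17 April and 10 October, so daylight saving is not in effect and Wynell Prefecture is at UTC−02:00.
11:45 UTC − 2h = 09:45 local.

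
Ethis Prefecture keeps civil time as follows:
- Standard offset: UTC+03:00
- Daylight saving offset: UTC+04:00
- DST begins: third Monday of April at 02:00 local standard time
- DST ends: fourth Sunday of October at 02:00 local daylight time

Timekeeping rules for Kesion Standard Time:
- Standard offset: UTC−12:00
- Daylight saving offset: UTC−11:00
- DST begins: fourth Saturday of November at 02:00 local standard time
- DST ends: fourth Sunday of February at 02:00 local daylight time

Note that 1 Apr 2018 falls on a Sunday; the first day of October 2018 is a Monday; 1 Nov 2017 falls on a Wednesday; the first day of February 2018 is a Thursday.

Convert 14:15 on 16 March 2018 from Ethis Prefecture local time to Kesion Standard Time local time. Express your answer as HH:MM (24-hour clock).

23:15

1 April 2018 is a Sunday, so the first Monday is April 2 and the third is April 16.
1 October 2018 is a Monday, so the first Sunday is October 7 and the fourth is October 28.
Daylight saving runs 16 April – 28 October; 16 March 2018 is outside that window, so Ethis Prefecture is on standard time at UTC+03:00.
14:15 Ethis Prefecture − 3h = 11:15 UTC.
1 November 2017 is a Wednesday, so the first Saturday is November 4 and the fourth is November 25.
1 February 2018 is a Thursday, so the first Sunday is February 4 and the fourth is February 25.
At the standard offset (UTC−12:00), 11:15 UTC − 12h = 23:15 Kesion Standard Time standard time (rolling into the previous day, 15 March 2018).
The standard-time date in Kesion Standard Time, 15 March 2018, does not fall between 25 November 2017 and 25 February 2018, so daylight saving is not in effect and Kesion Standard Time is at UTC−12:00.
11:15 UTC − 12h = 23:15 Kesion Standard Time (rolling into the previous day, 15 March 2018).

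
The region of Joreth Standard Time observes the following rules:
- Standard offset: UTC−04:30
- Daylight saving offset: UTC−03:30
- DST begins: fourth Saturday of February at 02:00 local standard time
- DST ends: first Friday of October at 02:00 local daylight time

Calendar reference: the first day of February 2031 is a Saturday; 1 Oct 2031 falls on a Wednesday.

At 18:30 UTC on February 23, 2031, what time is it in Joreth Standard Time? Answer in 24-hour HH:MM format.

1 February 2031 is a Saturday, so the first Saturday is February 1 and the fourth is February 22.
1 October 2031 is a Wednesday, so the first Friday is October 3.
At the standard offset (UTC−04:30), 18:30 UTC − 4h30m = 14:00 Joreth Standard Time standard time.
The standard-time date in Joreth Standard Time, February 23, 2031, lies within the daylight-saving period (22 February – 3 October), so Joreth Standard Time is on daylight time, UTC−03:30.
18:30 UTC − 3h30m = 15:00 local.

15:00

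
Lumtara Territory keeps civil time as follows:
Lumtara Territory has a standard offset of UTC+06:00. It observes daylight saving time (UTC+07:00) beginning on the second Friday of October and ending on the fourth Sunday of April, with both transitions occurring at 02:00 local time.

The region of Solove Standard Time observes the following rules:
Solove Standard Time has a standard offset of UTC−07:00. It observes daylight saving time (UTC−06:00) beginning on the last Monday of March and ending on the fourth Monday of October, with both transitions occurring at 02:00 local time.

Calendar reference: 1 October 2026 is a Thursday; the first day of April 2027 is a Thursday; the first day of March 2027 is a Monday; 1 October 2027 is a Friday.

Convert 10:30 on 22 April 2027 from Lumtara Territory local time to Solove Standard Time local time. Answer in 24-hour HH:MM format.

1 October 2026 is a Thursday, so the first Friday is October 2 and the second is October 9.
1 April 2027 is a Thursday, so the first Sunday is April 4 and the fourth is April 25.
22 April 2027 falls between 9 October 2026 and 25 April 2027, so daylight saving is in effect and Lumtara Territory is at UTC+07:00.
10:30 Lumtara Territory − 7h = 03:30 UTC.
1 March 2027 is a Monday, so Mondays fall on 1, 8, 15, 22, 29; the last is March 29.
1 October 2027 is a Friday, so the first Monday is October 4 and the fourth is October 25.
At the standard offset (UTC−07:00), 03:30 UTC − 7h = 20:30 Solove Standard Time standard time (rolling into the previous day, 21 April 2027).
The standard-time date in Solove Standard Time, 21 April 2027, lies within the daylight-saving period (29 March – 25 October), so Solove Standard Time is on daylight time, UTC−06:00.
03:30 UTC − 6h = 21:30 Solove Standard Time (rolling into the previous day, 21 April 2027).

21:30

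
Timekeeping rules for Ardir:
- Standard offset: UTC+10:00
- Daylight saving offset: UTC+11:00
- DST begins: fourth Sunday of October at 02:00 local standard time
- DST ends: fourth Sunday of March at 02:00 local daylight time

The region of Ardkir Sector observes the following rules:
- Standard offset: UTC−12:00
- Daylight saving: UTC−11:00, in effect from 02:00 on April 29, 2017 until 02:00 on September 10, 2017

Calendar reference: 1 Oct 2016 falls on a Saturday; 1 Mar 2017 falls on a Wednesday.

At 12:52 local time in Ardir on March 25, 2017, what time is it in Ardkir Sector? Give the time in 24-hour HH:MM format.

1 October 2016 is a Saturday, so the first Sunday is October 2 and the fourth is October 23.
1 March 2017 is a Wednesday, so the first Sunday is March 5 and the fourth is March 26.
March 25, 2017 falls between 23 October 2016 and 26 March 2017, so daylight saving is in effect and Ardir is at UTC+11:00.
12:52 Ardir − 11h = 01:52 UTC.
At the standard offset (UTC−12:00), 01:52 UTC − 12h = 13:52 Ardkir Sector standard time (rolling into the previous day, 24 March 2017).
Daylight saving runs 29 April – 10 September; the standard-time date in Ardkir Sector, March 24, 2017, is outside that window, so Ardkir Sector is on standard time at UTC−12:00.
01:52 UTC − 12h = 13:52 Ardkir Sector (rolling into the previous day, 24 March 2017).

13:52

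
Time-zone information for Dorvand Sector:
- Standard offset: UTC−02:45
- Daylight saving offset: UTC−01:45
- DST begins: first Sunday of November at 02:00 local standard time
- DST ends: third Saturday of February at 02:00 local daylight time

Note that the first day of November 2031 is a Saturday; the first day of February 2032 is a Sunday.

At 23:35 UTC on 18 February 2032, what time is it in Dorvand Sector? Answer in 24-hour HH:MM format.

1 November 2031 is a Saturday, so the first Sunday is November 2.
1 February 2032 is a Sunday, so the first Saturday is February 7 and the third is February 21.
At the standard offset (UTC−02:45), 23:35 UTC − 2h45m = 20:50 Dorvand Sector standard time.
The standard-time date in Dorvand Sector, 18 February 2032, lies within the daylight-saving period (2 November 2031 – 21 February 2032), so Dorvand Sector is on daylight time, UTC−01:45.
23:35 UTC − 1h45m = 21:50 local.

21:50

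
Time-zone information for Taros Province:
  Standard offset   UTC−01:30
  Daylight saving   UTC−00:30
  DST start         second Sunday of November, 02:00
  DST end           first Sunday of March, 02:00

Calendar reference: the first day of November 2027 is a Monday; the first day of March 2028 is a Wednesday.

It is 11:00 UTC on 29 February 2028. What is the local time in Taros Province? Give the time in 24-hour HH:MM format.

1 November 2027 is a Monday, so the first Sunday is November 7 and the second is November 14.
1 March 2028 is a Wednesday, so the first Sunday is March 5.
At the standard offset (UTC−01:30), 11:00 UTC − 1h30m = 09:30 Taros Province standard time.
Daylight saving runs 14 November 2027 – 5 March 2028; the standard-time date in Taros Province, 29 February 2028, is inside that window, so Taros Province is at UTC−00:30.
11:00 UTC − 0h30m = 10:30 local.

10:30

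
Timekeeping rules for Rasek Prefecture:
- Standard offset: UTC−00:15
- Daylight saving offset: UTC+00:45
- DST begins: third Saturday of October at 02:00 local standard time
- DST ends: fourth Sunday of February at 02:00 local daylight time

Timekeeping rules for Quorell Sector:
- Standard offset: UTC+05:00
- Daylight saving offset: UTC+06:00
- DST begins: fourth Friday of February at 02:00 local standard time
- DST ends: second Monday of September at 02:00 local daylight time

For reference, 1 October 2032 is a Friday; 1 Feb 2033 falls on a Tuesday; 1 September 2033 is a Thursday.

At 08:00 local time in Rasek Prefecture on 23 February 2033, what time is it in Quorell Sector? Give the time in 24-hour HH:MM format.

1 October 2032 is a Friday, so the first Saturday is October 2 and the third is October 16.
1 February 2033 is a Tuesday, so the first Sunday is February 6 and the fourth is February 27.
23 February 2033 falls between 16 October 2032 and 27 February 2033, so daylight saving is in effect and Rasek Prefecture is at UTC+00:45.
08:00 Rasek Prefecture − 0h45m = 07:15 UTC.
1 February 2033 is a Tuesday, so the first Friday is February 4 and the fourth is February 25.
1 September 2033 is a Thursday, so the first Monday is September 5 and the second is September 12.
At the standard offset (UTC+05:00), 07:15 UTC + 5h = 12:15 Quorell Sector standard time.
The standard-time date in Quorell Sector, 23 February 2033, does not fall between 25 February and 12 September, so daylight saving is not in effect and Quorell Sector is at UTC+05:00.
07:15 UTC + 5h = 12:15 Quorell Sector.

12:15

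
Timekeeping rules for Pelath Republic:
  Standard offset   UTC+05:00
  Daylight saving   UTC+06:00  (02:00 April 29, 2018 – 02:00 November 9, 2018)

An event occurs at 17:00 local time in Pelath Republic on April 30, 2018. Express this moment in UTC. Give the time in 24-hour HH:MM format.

11:00

April 30, 2018 lies within the daylight-saving period (29 April – 9 November), so Pelath Republic is on daylight time, UTC+06:00.
17:00 local − 6h = 11:00 UTC.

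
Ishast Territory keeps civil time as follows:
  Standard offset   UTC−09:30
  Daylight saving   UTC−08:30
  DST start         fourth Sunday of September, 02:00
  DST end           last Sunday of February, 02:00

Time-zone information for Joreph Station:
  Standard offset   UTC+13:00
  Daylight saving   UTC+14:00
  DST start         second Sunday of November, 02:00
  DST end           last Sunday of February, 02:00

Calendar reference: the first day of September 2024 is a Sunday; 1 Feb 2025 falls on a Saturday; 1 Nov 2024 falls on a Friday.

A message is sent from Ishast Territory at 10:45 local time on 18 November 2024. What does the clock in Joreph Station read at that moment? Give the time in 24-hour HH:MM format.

1 September 2024 is a Sunday, so the first Sunday is September 1 and the fourth is September 22.
1 February 2025 is a Saturday, so Sundays fall on 2, 9, 16, 23; the last is February 23.
18 November 2024 lies within the daylight-saving period (22 September 2024 – 23 February 2025), so Ishast Territory is on daylight time, UTC−08:30.
10:45 Ishast Territory + 8h30m = 19:15 UTC.
1 November 2024 is a Friday, so the first Sunday is November 3 and the second is November 10.
1 February 2025 is a Saturday, so Sundays fall on 2, 9, 16, 23; the last is February 23.
At the standard offset (UTC+13:00), 19:15 UTC + 13h = 08:15 Joreph Station standard time (rolling into the next day, 19 November 2024).
The standard-time date in Joreph Station, 19 November 2024, falls between 10 November 2024 and 23 February 2025, so daylight saving is in effect and Joreph Station is at UTC+14:00.
19:15 UTC + 14h = 09:15 Joreph Station (rolling into the next day, 19 November 2024).

09:15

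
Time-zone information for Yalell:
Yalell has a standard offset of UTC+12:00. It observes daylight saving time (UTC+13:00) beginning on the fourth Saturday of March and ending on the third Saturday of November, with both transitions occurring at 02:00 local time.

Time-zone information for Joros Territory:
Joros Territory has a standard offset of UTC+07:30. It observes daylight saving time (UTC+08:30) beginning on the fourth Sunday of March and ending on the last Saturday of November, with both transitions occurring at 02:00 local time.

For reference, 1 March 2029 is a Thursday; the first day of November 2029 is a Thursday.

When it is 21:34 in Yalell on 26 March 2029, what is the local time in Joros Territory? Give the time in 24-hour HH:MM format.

1 March 2029 is a Thursday, so the first Saturday is March 3 and the fourth is March 24.
1 November 2029 is a Thursday, so the first Saturday is November 3 and the third is November 17.
26 March 2029 lies within the daylight-saving period (24 March – 17 November), so Yalell is on daylight time, UTC+13:00.
21:34 Yalell − 13h = 08:34 UTC.
1 March 2029 is a Thursday, so the first Sunday is March 4 and the fourth is March 25.
1 November 2029 is a Thursday, so Saturdays fall on 3, 10, 17, 24; the last is November 24.
At the standard offset (UTC+07:30), 08:34 UTC + 7h30m = 16:04 Joros Territory standard time.
Daylight saving runs 25 March – 24 November; the standard-time date in Joros Territory, 26 March 2029, is inside that window, so Joros Territory is at UTC+08:30.
08:34 UTC + 8h30m = 17:04 Joros Territory.

17:04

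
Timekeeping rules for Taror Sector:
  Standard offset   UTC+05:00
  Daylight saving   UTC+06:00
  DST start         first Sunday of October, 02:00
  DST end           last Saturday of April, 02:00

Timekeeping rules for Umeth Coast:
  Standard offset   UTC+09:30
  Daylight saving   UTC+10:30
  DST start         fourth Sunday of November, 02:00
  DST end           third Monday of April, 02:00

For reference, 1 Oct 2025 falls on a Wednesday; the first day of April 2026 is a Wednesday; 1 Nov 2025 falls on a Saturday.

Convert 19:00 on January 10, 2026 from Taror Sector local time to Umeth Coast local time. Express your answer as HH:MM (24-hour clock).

1 October 2025 is a Wednesday, so the first Sunday is October 5.
1 April 2026 is a Wednesday, so Saturdays fall on 4, 11, 18, 25; the last is April 25.
Daylight saving runs 5 October 2025 – 25 April 2026; January 10, 2026 is inside that window, so Taror Sector is at UTC+06:00.
19:00 Taror Sector − 6h = 13:00 UTC.
1 November 2025 is a Saturday, so the first Sunday is November 2 and the fourth is November 23.
1 April 2026 is a Wednesday, so the first Monday is April 6 and the third is April 20.
At the standard offset (UTC+09:30), 13:00 UTC + 9h30m = 22:30 Umeth Coast standard time.
Daylight saving runs 23 November 2025 – 20 April 2026; the standard-time date in Umeth Coast, January 10, 2026, is inside that window, so Umeth Coast is at UTC+10:30.
13:00 UTC + 10h30m = 23:30 Umeth Coast.

23:30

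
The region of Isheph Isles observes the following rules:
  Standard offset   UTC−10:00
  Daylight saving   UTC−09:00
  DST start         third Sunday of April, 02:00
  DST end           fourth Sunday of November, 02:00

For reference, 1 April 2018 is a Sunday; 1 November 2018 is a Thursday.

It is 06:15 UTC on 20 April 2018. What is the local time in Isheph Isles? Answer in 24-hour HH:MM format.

1 April 2018 is a Sunday, so the first Sunday is April 1 and the third is April 15.
1 November 2018 is a Thursday, so the first Sunday is November 4 and the fourth is November 25.
At the standard offset (UTC−10:00), 06:15 UTC − 10h = 20:15 Isheph Isles standard time (rolling into the previous day, 19 April 2018).
Daylight saving runs 15 April – 25 November; the standard-time date in Isheph Isles, 19 April 2018, is inside that window, so Isheph Isles is at UTC−09:00.
06:15 UTC − 9h = 21:15 local (rolling into the previous day, 19 April 2018).

21:15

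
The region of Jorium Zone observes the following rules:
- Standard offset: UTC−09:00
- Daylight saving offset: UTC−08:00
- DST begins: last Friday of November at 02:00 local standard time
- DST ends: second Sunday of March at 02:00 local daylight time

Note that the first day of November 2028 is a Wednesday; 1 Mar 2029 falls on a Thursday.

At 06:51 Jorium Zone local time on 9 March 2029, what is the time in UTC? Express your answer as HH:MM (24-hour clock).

1 November 2028 is a Wednesday, so Fridays fall on 3, 10, 17, 24; the last is November 24.
1 March 2029 is a Thursday, so the first Sunday is March 4 and the second is March 11.
9 March 2029 falls between 24 November 2028 and 11 March 2029, so daylight saving is in effect and Jorium Zone is at UTC−08:00.
06:51 local + 8h = 14:51 UTC.

14:51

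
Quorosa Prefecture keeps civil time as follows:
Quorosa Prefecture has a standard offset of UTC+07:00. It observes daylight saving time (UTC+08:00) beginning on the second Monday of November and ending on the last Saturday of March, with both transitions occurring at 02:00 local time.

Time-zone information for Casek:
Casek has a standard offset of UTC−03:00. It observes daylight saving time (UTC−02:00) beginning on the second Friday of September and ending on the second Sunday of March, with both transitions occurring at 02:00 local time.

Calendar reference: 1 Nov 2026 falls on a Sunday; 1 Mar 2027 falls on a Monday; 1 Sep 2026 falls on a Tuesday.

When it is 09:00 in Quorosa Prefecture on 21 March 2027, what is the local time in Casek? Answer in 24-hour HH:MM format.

1 November 2026 is a Sunday, so the first Monday is November 2 and the second is November 9.
1 March 2027 is a Monday, so Saturdays fall on 6, 13, 20, 27; the last is March 27.
21 March 2027 falls between 9 November 2026 and 27 March 2027, so daylight saving is in effect and Quorosa Prefecture is at UTC+08:00.
09:00 Quorosa Prefecture − 8h = 01:00 UTC.
1 September 2026 is a Tuesday, so the first Friday is September 4 and the second is September 11.
1 March 2027 is a Monday, so the first Sunday is March 7 and the second is March 14.
At the standard offset (UTC−03:00), 01:00 UTC − 3h = 22:00 Casek standard time (rolling into the previous day, 20 March 2027).
Daylight saving runs 11 September 2026 – 14 March 2027; the standard-time date in Casek, 20 March 2027, is outside that window, so Casek is on standard time at UTC−03:00.
01:00 UTC − 3h = 22:00 Casek (rolling into the previous day, 20 March 2027).

22:00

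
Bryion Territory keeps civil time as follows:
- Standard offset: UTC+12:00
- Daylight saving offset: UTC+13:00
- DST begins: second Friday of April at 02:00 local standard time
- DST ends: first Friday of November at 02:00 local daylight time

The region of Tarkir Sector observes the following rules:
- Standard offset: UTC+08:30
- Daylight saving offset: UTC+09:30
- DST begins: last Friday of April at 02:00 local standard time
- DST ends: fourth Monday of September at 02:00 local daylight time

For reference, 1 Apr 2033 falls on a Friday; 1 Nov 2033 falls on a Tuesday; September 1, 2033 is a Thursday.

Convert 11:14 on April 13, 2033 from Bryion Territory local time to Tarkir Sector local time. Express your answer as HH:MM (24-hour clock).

1 April 2033 is a Friday, so the first Friday is April 1 and the second is April 8.
1 November 2033 is a Tuesday, so the first Friday is November 4.
April 13, 2033 lies within the daylight-saving period (8 April – 4 November), so Bryion Territory is on daylight time, UTC+13:00.
11:14 Bryion Territory − 13h = 22:14 UTC (rolling into the previous day, 12 April 2033).
1 April 2033 is a Friday, so Fridays fall on 1, 8, 15, 22, 29; the last is April 29.
1 September 2033 is a Thursday, so the first Monday is September 5 and the fourth is September 26.
At the standard offset (UTC+08:30), 22:14 UTC + 8h30m = 06:44 Tarkir Sector standard time (rolling into the next day, 13 April 2033).
Daylight saving runs 29 April – 26 September; the standard-time date in Tarkir Sector, April 13, 2033, is outside that window, so Tarkir Sector is on standard time at UTC+08:30.
22:14 UTC + 8h30m = 06:44 Tarkir Sector (rolling into the next day, 13 April 2033).

06:44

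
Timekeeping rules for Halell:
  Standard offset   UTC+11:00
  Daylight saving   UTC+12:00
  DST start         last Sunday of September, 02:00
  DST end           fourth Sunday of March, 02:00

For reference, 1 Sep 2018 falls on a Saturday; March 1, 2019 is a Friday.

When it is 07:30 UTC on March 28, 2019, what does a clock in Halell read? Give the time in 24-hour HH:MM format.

18:30

1 September 2018 is a Saturday, so Sundays fall on 2, 9, 16, 23, 30; the last is September 30.
1 March 2019 is a Friday, so the first Sunday is March 3 and the fourth is March 24.
At the standard offset (UTC+11:00), 07:30 UTC + 11h = 18:30 Halell standard time.
Daylight saving runs 30 September 2018 – 24 March 2019; the standard-time date in Halell, March 28, 2019, is outside that window, so Halell is on standard time at UTC+11:00.
07:30 UTC + 11h = 18:30 local.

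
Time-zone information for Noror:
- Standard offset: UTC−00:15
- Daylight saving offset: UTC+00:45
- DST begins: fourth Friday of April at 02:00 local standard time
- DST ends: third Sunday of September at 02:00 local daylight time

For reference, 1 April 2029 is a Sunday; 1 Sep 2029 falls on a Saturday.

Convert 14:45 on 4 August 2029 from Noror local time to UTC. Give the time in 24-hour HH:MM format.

1 April 2029 is a Sunday, so the first Friday is April 6 and the fourth is April 27.
1 September 2029 is a Saturday, so the first Sunday is September 2 and the third is September 16.
4 August 2029 lies within the daylight-saving period (27 April – 16 September), so Noror is on daylight time, UTC+00:45.
14:45 local − 0h45m = 14:00 UTC.

14:00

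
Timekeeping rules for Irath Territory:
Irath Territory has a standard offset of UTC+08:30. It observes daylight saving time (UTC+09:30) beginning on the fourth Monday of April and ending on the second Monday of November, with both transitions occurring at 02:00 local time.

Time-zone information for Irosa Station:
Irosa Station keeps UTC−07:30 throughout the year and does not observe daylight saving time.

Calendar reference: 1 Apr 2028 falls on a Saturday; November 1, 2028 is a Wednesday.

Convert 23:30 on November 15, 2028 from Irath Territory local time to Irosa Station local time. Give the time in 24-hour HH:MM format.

07:30

1 April 2028 is a Saturday, so the first Monday is April 3 and the fourth is April 24.
1 November 2028 is a Wednesday, so the first Monday is November 6 and the second is November 13.
Daylight saving runs 24 April – 13 November; November 15, 2028 is outside that window, so Irath Territory is on standard time at UTC+08:30.
23:30 Irath Territory − 8h30m = 15:00 UTC.
Irosa Station stays on UTC−07:30 all year.
15:00 UTC − 7h30m = 07:30 Irosa Station.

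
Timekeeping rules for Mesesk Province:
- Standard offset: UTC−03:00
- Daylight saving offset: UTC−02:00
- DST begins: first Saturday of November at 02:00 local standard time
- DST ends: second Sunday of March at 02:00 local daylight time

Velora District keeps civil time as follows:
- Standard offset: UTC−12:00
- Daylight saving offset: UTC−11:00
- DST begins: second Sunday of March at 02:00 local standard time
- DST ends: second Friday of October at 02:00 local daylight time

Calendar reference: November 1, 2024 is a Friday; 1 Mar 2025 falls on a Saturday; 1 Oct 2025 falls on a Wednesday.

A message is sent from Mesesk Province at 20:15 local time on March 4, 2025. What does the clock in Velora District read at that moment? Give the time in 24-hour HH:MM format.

10:15

1 November 2024 is a Friday, so the first Saturday is November 2.
1 March 2025 is a Saturday, so the first Sunday is March 2 and the second is March 9.
March 4, 2025 lies within the daylight-saving period (2 November 2024 – 9 March 2025), so Mesesk Province is on daylight time, UTC−02:00.
20:15 Mesesk Province + 2h = 22:15 UTC.
1 March 2025 is a Saturday, so the first Sunday is March 2 and the second is March 9.
1 October 2025 is a Wednesday, so the first Friday is October 3 and the second is October 10.
At the standard offset (UTC−12:00), 22:15 UTC − 12h = 10:15 Velora District standard time.
The standard-time date in Velora District, March 4, 2025, is outside the daylight-saving period (9 March – 10 October), so Velora District is on standard time, UTC−12:00.
22:15 UTC − 12h = 10:15 Velora District.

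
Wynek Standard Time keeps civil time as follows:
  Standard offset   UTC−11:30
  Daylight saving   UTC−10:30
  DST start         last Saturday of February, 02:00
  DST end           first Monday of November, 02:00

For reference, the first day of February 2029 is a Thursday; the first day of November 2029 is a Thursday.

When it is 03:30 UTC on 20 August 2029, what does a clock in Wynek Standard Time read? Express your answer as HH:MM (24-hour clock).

17:00

1 February 2029 is a Thursday, so Saturdays fall on 3, 10, 17, 24; the last is February 24.
1 November 2029 is a Thursday, so the first Monday is November 5.
At the standard offset (UTC−11:30), 03:30 UTC − 11h30m = 16:00 Wynek Standard Time standard time (rolling into the previous day, 19 August 2029).
The standard-time date in Wynek Standard Time, 19 August 2029, lies within the daylight-saving period (24 February – 5 November), so Wynek Standard Time is on daylight time, UTC−10:30.
03:30 UTC − 10h30m = 17:00 local (rolling into the previous day, 19 August 2029).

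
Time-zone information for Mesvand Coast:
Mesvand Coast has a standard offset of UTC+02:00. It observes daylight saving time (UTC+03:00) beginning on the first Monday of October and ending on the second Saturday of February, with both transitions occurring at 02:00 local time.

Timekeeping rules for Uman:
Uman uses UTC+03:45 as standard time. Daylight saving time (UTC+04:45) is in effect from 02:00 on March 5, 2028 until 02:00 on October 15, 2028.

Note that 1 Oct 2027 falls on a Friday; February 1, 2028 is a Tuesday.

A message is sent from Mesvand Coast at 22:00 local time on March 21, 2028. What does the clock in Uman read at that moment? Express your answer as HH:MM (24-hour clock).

00:45

1 October 2027 is a Friday, so the first Monday is October 4.
1 February 2028 is a Tuesday, so the first Saturday is February 5 and the second is February 12.
March 21, 2028 is outside the daylight-saving period (4 October 2027 – 12 February 2028), so Mesvand Coast is on standard time, UTC+02:00.
22:00 Mesvand Coast − 2h = 20:00 UTC.
At the standard offset (UTC+03:45), 20:00 UTC + 3h45m = 23:45 Uman standard time.
The standard-time date in Uman, March 21, 2028, lies within the daylight-saving period (5 March – 15 October), so Uman is on daylight time, UTC+04:45.
20:00 UTC + 4h45m = 00:45 Uman (rolling into the next day, 22 March 2028).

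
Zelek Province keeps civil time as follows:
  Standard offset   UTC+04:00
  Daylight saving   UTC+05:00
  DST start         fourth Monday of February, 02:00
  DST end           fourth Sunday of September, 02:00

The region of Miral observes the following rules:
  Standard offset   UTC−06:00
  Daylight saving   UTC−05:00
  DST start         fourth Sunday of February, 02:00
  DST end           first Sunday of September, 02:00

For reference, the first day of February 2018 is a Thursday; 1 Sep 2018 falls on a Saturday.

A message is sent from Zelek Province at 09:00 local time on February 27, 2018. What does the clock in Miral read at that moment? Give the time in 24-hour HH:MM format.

23:00

1 February 2018 is a Thursday, so the first Monday is February 5 and the fourth is February 26.
1 September 2018 is a Saturday, so the first Sunday is September 2 and the fourth is September 23.
February 27, 2018 lies within the daylight-saving period (26 February – 23 September), so Zelek Province is on daylight time, UTC+05:00.
09:00 Zelek Province − 5h = 04:00 UTC.
1 February 2018 is a Thursday, so the first Sunday is February 4 and the fourth is February 25.
1 September 2018 is a Saturday, so the first Sunday is September 2.
At the standard offset (UTC−06:00), 04:00 UTC − 6h = 22:00 Miral standard time (rolling into the previous day, 26 February 2018).
The standard-time date in Miral, February 26, 2018, falls between 25 February and 2 September, so daylight saving is in effect and Miral is at UTC−05:00.
04:00 UTC − 5h = 23:00 Miral (rolling into the previous day, 26 February 2018).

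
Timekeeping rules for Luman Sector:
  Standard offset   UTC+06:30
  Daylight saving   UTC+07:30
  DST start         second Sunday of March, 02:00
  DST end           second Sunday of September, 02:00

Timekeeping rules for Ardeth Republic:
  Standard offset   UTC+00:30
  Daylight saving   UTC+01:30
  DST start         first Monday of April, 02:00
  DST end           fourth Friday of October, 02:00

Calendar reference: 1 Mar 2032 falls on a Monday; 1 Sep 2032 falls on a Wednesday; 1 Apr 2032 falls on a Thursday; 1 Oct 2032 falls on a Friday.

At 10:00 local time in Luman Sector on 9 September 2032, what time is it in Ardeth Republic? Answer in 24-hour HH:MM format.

04:00

1 March 2032 is a Monday, so the first Sunday is March 7 and the second is March 14.
1 September 2032 is a Wednesday, so the first Sunday is September 5 and the second is September 12.
Daylight saving runs 14 March – 12 September; 9 September 2032 is inside that window, so Luman Sector is at UTC+07:30.
10:00 Luman Sector − 7h30m = 02:30 UTC.
1 April 2032 is a Thursday, so the first Monday is April 5.
1 October 2032 is a Friday, so the first Friday is October 1 and the fourth is October 22.
At the standard offset (UTC+00:30), 02:30 UTC + 0h30m = 03:00 Ardeth Republic standard time.
Daylight saving runs 5 April – 22 October; the standard-time date in Ardeth Republic, 9 September 2032, is inside that window, so Ardeth Republic is at UTC+01:30.
02:30 UTC + 1h30m = 04:00 Ardeth Republic.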